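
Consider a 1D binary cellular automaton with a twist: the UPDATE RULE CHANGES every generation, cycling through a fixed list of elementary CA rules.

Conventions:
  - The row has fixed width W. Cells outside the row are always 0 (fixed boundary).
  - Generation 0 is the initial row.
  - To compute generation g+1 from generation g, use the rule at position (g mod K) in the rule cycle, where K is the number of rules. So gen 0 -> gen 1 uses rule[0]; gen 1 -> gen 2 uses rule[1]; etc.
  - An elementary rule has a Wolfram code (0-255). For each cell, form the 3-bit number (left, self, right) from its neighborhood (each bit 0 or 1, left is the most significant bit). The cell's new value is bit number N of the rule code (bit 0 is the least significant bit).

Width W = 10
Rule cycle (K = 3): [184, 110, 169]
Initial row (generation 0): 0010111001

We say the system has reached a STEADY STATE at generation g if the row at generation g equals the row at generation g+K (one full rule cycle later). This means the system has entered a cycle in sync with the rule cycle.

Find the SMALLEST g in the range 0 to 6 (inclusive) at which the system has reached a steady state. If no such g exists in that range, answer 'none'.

Gen 0: 0010111001
Gen 1 (rule 184): 0001110100
Gen 2 (rule 110): 0011011100
Gen 3 (rule 169): 1010111001
Gen 4 (rule 184): 0101110100
Gen 5 (rule 110): 1111011100
Gen 6 (rule 169): 1110111001
Gen 7 (rule 184): 1101110100
Gen 8 (rule 110): 1111011100
Gen 9 (rule 169): 1110111001

Answer: 5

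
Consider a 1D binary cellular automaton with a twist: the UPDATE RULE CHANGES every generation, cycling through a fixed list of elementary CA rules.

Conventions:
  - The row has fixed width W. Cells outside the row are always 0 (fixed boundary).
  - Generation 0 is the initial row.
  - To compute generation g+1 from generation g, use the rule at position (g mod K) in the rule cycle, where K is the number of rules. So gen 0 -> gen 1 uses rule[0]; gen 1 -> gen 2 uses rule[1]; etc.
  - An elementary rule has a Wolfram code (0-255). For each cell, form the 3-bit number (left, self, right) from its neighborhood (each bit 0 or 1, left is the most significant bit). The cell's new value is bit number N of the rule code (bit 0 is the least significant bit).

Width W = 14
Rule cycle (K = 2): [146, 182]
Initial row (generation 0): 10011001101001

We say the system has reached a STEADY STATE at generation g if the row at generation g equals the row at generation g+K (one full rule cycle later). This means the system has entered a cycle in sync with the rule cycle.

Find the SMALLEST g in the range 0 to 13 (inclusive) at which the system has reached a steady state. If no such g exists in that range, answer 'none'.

Answer: 2

Derivation:
Gen 0: 10011001101001
Gen 1 (rule 146): 01100110000110
Gen 2 (rule 182): 10011001001001
Gen 3 (rule 146): 01100110110110
Gen 4 (rule 182): 10011001001001
Gen 5 (rule 146): 01100110110110
Gen 6 (rule 182): 10011001001001
Gen 7 (rule 146): 01100110110110
Gen 8 (rule 182): 10011001001001
Gen 9 (rule 146): 01100110110110
Gen 10 (rule 182): 10011001001001
Gen 11 (rule 146): 01100110110110
Gen 12 (rule 182): 10011001001001
Gen 13 (rule 146): 01100110110110
Gen 14 (rule 182): 10011001001001
Gen 15 (rule 146): 01100110110110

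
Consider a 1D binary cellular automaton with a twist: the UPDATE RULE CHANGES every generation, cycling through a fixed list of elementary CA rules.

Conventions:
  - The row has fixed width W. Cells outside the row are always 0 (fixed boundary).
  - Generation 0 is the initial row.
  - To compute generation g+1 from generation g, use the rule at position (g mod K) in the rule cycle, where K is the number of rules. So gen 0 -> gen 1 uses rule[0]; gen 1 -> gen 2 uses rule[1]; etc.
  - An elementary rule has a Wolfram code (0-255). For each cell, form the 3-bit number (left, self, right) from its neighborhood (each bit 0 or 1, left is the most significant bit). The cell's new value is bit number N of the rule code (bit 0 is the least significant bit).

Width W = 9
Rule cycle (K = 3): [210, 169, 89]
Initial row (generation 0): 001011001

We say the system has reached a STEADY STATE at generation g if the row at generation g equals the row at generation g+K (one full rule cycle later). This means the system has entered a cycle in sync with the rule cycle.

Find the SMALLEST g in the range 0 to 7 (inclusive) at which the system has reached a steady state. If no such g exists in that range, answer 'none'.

Gen 0: 001011001
Gen 1 (rule 210): 010001110
Gen 2 (rule 169): 000101100
Gen 3 (rule 89): 110001111
Gen 4 (rule 210): 011010111
Gen 5 (rule 169): 010101110
Gen 6 (rule 89): 000001011
Gen 7 (rule 210): 000010001
Gen 8 (rule 169): 111000100
Gen 9 (rule 89): 101110011
Gen 10 (rule 210): 000111101

Answer: none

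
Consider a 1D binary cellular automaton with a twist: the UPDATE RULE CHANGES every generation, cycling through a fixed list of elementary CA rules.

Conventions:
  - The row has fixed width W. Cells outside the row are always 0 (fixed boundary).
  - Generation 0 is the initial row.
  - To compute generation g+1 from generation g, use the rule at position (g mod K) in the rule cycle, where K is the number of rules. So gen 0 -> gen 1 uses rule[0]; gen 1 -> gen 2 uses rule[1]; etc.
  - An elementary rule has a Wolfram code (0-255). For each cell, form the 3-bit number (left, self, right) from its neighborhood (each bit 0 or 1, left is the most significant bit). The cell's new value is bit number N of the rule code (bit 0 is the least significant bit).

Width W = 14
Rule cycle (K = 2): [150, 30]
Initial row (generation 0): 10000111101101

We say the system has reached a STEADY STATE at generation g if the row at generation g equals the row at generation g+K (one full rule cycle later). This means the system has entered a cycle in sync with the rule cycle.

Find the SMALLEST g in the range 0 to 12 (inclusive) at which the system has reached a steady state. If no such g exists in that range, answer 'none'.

Answer: none

Derivation:
Gen 0: 10000111101101
Gen 1 (rule 150): 11001011000001
Gen 2 (rule 30): 10111010100011
Gen 3 (rule 150): 10010010110100
Gen 4 (rule 30): 11111110100110
Gen 5 (rule 150): 01111100111001
Gen 6 (rule 30): 11000011100111
Gen 7 (rule 150): 00100101011010
Gen 8 (rule 30): 01111101010011
Gen 9 (rule 150): 10111001011100
Gen 10 (rule 30): 10100111010010
Gen 11 (rule 150): 10111010011111
Gen 12 (rule 30): 10100011110000
Gen 13 (rule 150): 10110101101000
Gen 14 (rule 30): 10100101001100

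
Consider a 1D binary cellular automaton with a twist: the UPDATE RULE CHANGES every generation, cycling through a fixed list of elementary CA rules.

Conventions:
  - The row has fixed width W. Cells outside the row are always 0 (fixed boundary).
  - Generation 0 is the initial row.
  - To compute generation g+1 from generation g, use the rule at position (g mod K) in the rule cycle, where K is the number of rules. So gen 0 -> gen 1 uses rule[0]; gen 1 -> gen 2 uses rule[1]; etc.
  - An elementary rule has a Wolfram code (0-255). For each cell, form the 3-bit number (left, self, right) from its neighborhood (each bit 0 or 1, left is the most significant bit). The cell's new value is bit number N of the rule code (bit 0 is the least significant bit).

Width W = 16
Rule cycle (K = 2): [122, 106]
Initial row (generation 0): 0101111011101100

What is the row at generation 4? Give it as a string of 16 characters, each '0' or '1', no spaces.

Gen 0: 0101111011101100
Gen 1 (rule 122): 1011001110111110
Gen 2 (rule 106): 0111011011100010
Gen 3 (rule 122): 1101111110110101
Gen 4 (rule 106): 1111000011111010

Answer: 1111000011111010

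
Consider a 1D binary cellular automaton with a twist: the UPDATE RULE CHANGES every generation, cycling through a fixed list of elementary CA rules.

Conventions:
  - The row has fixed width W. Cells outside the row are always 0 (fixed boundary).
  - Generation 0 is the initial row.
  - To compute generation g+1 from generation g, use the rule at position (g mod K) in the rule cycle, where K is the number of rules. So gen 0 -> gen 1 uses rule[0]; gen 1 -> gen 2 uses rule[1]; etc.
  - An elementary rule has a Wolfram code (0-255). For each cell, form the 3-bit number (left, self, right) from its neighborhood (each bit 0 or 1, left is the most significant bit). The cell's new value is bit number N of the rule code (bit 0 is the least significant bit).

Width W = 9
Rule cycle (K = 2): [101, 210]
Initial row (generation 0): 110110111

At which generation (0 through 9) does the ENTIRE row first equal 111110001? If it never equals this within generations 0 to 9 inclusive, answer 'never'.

Answer: never

Derivation:
Gen 0: 110110111
Gen 1 (rule 101): 011011001
Gen 2 (rule 210): 101001110
Gen 3 (rule 101): 111000010
Gen 4 (rule 210): 011100101
Gen 5 (rule 101): 000100111
Gen 6 (rule 210): 001011011
Gen 7 (rule 101): 101101101
Gen 8 (rule 210): 000100100
Gen 9 (rule 101): 110100101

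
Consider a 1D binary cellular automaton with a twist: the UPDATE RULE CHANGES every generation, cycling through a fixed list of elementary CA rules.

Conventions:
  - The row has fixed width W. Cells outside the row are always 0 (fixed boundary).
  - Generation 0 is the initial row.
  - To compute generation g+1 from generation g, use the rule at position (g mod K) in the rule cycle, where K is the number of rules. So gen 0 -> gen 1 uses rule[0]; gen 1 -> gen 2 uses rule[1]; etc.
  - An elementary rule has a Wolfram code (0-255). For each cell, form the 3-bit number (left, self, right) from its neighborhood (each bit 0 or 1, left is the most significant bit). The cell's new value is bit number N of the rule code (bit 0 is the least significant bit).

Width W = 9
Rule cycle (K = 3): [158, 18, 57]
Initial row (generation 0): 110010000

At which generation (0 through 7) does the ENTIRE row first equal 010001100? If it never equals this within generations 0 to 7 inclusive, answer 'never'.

Answer: never

Derivation:
Gen 0: 110010000
Gen 1 (rule 158): 101111000
Gen 2 (rule 18): 000000100
Gen 3 (rule 57): 111110011
Gen 4 (rule 158): 111101110
Gen 5 (rule 18): 000000001
Gen 6 (rule 57): 111111100
Gen 7 (rule 158): 111111010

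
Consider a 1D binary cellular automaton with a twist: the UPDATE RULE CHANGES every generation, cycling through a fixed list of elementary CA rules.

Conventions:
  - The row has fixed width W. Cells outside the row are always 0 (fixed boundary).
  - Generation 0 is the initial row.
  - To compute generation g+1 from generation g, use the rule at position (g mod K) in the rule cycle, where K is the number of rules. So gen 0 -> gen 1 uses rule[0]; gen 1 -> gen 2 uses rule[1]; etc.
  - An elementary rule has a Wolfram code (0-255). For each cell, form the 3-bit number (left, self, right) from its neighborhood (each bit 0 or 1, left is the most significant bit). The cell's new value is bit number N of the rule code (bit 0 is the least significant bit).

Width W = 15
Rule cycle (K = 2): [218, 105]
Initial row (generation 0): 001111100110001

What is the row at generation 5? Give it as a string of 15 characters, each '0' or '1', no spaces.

Gen 0: 001111100110001
Gen 1 (rule 218): 011111111111010
Gen 2 (rule 105): 010000000001100
Gen 3 (rule 218): 101000000011110
Gen 4 (rule 105): 010011111010010
Gen 5 (rule 218): 101111111001101

Answer: 101111111001101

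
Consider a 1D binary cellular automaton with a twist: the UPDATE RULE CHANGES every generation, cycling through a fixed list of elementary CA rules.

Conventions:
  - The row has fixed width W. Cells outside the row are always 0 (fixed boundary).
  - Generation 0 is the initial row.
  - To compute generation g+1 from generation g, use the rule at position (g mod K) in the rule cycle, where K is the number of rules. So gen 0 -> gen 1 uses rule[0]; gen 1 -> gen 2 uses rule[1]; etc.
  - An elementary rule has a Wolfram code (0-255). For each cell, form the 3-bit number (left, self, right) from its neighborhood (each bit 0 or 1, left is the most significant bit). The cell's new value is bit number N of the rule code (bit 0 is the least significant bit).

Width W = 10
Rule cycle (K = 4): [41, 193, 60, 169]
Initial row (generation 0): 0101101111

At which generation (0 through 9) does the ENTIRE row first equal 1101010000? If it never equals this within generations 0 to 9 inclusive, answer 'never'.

Gen 0: 0101101111
Gen 1 (rule 41): 0011011000
Gen 2 (rule 193): 1001001011
Gen 3 (rule 60): 1101101110
Gen 4 (rule 169): 1011011100
Gen 5 (rule 41): 0110110001
Gen 6 (rule 193): 0010010100
Gen 7 (rule 60): 0011011110
Gen 8 (rule 169): 1010111100
Gen 9 (rule 41): 0101100001

Answer: never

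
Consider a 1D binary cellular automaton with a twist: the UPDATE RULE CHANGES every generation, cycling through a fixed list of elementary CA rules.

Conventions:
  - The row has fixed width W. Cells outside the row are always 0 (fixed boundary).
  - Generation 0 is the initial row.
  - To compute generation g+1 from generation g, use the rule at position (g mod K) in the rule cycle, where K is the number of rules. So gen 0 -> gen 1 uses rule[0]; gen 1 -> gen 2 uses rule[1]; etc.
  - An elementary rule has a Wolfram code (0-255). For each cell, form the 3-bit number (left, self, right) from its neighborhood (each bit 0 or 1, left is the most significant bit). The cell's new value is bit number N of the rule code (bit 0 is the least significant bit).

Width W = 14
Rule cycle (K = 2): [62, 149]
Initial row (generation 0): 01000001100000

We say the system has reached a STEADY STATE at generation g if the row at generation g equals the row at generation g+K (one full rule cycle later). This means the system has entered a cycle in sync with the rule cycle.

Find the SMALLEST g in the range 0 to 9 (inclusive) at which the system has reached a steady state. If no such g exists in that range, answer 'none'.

Answer: none

Derivation:
Gen 0: 01000001100000
Gen 1 (rule 62): 11100011010000
Gen 2 (rule 149): 01011000011111
Gen 3 (rule 62): 11110100110000
Gen 4 (rule 149): 01100110001111
Gen 5 (rule 62): 11011101011000
Gen 6 (rule 149): 00001001000111
Gen 7 (rule 62): 00011111101100
Gen 8 (rule 149): 11001111000011
Gen 9 (rule 62): 10111000100110
Gen 10 (rule 149): 10010110110001
Gen 11 (rule 62): 11111101101011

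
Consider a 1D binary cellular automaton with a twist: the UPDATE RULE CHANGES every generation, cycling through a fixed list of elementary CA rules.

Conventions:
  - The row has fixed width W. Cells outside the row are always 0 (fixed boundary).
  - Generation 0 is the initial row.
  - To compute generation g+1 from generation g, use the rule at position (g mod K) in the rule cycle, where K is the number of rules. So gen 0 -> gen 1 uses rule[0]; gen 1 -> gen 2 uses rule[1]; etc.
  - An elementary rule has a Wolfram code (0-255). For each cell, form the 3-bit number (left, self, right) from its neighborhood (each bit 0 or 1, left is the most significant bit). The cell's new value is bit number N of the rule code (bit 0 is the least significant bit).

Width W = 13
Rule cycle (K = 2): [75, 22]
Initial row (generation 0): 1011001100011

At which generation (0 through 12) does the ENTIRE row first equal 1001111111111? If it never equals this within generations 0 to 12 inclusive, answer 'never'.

Answer: 3

Derivation:
Gen 0: 1011001100011
Gen 1 (rule 75): 0011011101111
Gen 2 (rule 22): 0100000000000
Gen 3 (rule 75): 1001111111111
Gen 4 (rule 22): 1110000000000
Gen 5 (rule 75): 1010111111111
Gen 6 (rule 22): 1010000000000
Gen 7 (rule 75): 0000111111111
Gen 8 (rule 22): 0001000000000
Gen 9 (rule 75): 1110011111111
Gen 10 (rule 22): 0001100000000
Gen 11 (rule 75): 1111101111111
Gen 12 (rule 22): 0000000000000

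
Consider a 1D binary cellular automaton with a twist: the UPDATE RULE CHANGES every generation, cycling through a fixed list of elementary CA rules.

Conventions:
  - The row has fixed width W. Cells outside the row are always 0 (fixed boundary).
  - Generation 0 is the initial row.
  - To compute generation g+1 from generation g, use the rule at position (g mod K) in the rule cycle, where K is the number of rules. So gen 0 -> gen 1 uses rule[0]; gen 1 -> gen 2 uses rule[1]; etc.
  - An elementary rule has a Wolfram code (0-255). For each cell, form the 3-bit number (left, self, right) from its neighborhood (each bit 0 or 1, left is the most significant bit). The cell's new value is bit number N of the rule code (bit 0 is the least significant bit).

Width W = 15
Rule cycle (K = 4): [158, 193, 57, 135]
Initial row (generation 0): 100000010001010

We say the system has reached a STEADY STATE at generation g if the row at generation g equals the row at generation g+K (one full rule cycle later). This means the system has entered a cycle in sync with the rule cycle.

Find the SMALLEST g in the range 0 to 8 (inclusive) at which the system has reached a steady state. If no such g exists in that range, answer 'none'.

Gen 0: 100000010001010
Gen 1 (rule 158): 110000111011011
Gen 2 (rule 193): 010110011001001
Gen 3 (rule 57): 001101010100100
Gen 4 (rule 135): 110001010101101
Gen 5 (rule 158): 101011010101001
Gen 6 (rule 193): 000001000000000
Gen 7 (rule 57): 111100111111111
Gen 8 (rule 135): 011001011111110
Gen 9 (rule 158): 110111011111101
Gen 10 (rule 193): 010011001111100
Gen 11 (rule 57): 001010101000011
Gen 12 (rule 135): 111010101011100

Answer: none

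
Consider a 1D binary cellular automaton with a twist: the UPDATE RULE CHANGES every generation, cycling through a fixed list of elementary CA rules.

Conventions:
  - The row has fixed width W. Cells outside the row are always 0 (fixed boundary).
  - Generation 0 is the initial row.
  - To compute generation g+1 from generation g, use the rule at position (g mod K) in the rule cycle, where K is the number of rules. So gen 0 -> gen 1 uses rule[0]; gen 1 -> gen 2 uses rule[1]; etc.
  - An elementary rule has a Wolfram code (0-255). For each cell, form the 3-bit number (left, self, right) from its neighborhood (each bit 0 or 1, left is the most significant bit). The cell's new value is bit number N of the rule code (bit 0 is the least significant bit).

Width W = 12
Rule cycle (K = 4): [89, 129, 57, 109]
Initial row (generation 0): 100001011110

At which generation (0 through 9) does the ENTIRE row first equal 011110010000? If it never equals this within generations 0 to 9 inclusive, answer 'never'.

Gen 0: 100001011110
Gen 1 (rule 89): 011100010011
Gen 2 (rule 129): 001001000000
Gen 3 (rule 57): 100100111111
Gen 4 (rule 109): 100100100001
Gen 5 (rule 89): 010010011100
Gen 6 (rule 129): 000000001001
Gen 7 (rule 57): 111111100100
Gen 8 (rule 109): 100000100101
Gen 9 (rule 89): 011110010000

Answer: 9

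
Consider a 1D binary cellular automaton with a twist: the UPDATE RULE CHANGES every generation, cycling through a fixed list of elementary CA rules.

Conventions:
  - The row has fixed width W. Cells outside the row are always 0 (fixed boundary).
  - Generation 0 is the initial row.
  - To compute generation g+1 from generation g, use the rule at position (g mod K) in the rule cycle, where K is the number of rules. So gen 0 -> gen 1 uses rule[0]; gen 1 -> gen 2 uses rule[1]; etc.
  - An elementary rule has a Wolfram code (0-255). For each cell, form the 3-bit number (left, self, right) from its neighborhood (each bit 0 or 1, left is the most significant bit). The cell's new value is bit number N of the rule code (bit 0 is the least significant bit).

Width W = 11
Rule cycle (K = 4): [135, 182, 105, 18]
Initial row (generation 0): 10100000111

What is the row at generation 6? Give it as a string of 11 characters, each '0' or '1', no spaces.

Answer: 11010111110

Derivation:
Gen 0: 10100000111
Gen 1 (rule 135): 10101111010
Gen 2 (rule 182): 11110110111
Gen 3 (rule 105): 10011111101
Gen 4 (rule 18): 01100000000
Gen 5 (rule 135): 10001111111
Gen 6 (rule 182): 11010111110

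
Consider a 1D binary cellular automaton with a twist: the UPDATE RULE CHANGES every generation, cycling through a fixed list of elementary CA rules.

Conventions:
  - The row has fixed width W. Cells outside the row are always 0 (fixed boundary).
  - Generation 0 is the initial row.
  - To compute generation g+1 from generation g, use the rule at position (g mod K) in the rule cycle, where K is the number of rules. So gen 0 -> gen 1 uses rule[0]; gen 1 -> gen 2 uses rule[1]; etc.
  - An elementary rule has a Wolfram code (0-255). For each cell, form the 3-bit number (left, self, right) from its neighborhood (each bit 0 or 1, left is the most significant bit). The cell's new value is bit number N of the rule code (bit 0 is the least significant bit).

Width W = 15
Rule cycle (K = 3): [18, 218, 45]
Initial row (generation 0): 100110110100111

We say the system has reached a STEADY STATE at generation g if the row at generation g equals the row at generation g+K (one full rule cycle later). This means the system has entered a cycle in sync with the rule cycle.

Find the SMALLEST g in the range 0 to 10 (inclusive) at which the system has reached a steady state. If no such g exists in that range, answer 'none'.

Gen 0: 100110110100111
Gen 1 (rule 18): 011000000011000
Gen 2 (rule 218): 111100000111100
Gen 3 (rule 45): 100001110100001
Gen 4 (rule 18): 010010000010010
Gen 5 (rule 218): 101101000101101
Gen 6 (rule 45): 111011010111011
Gen 7 (rule 18): 000000000000000
Gen 8 (rule 218): 000000000000000
Gen 9 (rule 45): 111111111111111
Gen 10 (rule 18): 000000000000000
Gen 11 (rule 218): 000000000000000
Gen 12 (rule 45): 111111111111111
Gen 13 (rule 18): 000000000000000

Answer: 7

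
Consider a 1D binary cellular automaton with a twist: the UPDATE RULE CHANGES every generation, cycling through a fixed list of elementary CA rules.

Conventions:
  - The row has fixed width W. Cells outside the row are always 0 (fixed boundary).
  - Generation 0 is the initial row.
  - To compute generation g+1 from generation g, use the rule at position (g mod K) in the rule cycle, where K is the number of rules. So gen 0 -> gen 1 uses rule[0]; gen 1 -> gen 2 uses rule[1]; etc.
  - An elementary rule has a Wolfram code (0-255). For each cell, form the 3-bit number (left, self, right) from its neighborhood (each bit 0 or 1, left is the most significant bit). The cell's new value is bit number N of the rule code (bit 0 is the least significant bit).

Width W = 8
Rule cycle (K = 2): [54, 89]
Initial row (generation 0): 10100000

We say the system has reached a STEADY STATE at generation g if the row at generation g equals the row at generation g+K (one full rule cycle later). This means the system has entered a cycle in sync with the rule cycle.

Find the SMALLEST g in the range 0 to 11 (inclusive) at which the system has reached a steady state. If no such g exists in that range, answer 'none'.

Answer: 6

Derivation:
Gen 0: 10100000
Gen 1 (rule 54): 11110000
Gen 2 (rule 89): 10011111
Gen 3 (rule 54): 11100000
Gen 4 (rule 89): 10111111
Gen 5 (rule 54): 11000000
Gen 6 (rule 89): 11111111
Gen 7 (rule 54): 00000000
Gen 8 (rule 89): 11111111
Gen 9 (rule 54): 00000000
Gen 10 (rule 89): 11111111
Gen 11 (rule 54): 00000000
Gen 12 (rule 89): 11111111
Gen 13 (rule 54): 00000000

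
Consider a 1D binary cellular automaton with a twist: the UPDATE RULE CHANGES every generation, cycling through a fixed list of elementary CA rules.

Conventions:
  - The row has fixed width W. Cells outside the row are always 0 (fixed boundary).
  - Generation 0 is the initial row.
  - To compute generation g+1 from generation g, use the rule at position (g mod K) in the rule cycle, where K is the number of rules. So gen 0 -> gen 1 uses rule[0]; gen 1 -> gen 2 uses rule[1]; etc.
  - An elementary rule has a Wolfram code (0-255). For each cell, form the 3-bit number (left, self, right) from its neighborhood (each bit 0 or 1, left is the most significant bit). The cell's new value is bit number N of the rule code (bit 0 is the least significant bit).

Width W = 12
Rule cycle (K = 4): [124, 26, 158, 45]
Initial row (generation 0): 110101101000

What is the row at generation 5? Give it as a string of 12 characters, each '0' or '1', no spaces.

Gen 0: 110101101000
Gen 1 (rule 124): 111111111100
Gen 2 (rule 26): 100000000010
Gen 3 (rule 158): 110000000111
Gen 4 (rule 45): 100111110100
Gen 5 (rule 124): 110100011110

Answer: 110100011110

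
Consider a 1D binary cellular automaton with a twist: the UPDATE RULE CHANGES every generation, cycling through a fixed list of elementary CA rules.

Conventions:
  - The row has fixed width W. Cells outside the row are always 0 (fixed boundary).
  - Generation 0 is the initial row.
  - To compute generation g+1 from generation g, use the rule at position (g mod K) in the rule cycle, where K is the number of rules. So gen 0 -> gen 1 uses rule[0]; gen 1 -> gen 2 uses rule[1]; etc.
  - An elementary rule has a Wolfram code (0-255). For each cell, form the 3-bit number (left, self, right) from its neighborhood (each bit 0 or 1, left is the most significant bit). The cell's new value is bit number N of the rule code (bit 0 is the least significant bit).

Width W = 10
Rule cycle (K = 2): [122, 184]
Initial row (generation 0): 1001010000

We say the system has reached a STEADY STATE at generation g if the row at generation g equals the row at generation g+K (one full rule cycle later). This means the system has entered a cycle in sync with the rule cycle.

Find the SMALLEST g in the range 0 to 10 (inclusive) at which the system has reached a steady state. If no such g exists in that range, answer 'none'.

Answer: 3

Derivation:
Gen 0: 1001010000
Gen 1 (rule 122): 0110101000
Gen 2 (rule 184): 0101010100
Gen 3 (rule 122): 1010101010
Gen 4 (rule 184): 0101010101
Gen 5 (rule 122): 1010101010
Gen 6 (rule 184): 0101010101
Gen 7 (rule 122): 1010101010
Gen 8 (rule 184): 0101010101
Gen 9 (rule 122): 1010101010
Gen 10 (rule 184): 0101010101
Gen 11 (rule 122): 1010101010
Gen 12 (rule 184): 0101010101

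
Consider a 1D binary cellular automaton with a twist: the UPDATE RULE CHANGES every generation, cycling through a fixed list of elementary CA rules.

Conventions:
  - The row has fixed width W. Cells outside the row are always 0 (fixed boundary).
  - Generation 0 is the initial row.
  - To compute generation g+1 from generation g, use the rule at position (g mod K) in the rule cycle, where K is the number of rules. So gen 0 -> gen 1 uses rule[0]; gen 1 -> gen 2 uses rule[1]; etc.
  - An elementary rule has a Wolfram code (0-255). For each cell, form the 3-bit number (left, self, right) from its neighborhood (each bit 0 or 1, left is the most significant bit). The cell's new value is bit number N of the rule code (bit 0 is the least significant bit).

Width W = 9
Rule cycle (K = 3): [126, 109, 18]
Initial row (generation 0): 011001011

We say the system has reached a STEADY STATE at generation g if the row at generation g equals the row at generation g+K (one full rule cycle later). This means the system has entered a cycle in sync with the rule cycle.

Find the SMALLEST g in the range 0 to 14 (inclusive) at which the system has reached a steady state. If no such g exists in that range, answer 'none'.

Gen 0: 011001011
Gen 1 (rule 126): 111111111
Gen 2 (rule 109): 100000001
Gen 3 (rule 18): 010000010
Gen 4 (rule 126): 111000111
Gen 5 (rule 109): 101010101
Gen 6 (rule 18): 000000000
Gen 7 (rule 126): 000000000
Gen 8 (rule 109): 111111111
Gen 9 (rule 18): 000000000
Gen 10 (rule 126): 000000000
Gen 11 (rule 109): 111111111
Gen 12 (rule 18): 000000000
Gen 13 (rule 126): 000000000
Gen 14 (rule 109): 111111111
Gen 15 (rule 18): 000000000
Gen 16 (rule 126): 000000000
Gen 17 (rule 109): 111111111

Answer: 6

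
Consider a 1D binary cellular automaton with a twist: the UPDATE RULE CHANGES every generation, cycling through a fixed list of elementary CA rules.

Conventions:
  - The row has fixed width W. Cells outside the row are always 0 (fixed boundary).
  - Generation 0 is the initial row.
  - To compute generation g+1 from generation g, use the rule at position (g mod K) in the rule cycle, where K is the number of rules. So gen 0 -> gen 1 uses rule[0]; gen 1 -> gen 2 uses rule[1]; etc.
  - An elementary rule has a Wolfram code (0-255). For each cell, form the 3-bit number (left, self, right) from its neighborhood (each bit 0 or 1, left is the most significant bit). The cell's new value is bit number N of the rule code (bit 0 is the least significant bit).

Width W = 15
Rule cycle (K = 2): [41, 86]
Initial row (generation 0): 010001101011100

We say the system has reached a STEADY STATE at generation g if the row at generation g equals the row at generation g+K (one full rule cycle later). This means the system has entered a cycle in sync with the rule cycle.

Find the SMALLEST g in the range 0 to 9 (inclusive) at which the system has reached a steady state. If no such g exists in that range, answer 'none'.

Answer: none

Derivation:
Gen 0: 010001101011100
Gen 1 (rule 41): 000101010110001
Gen 2 (rule 86): 001101010011011
Gen 3 (rule 41): 101010100010110
Gen 4 (rule 86): 101010110110011
Gen 5 (rule 41): 010101101100010
Gen 6 (rule 86): 110100100110111
Gen 7 (rule 41): 101000000101100
Gen 8 (rule 86): 101100001100110
Gen 9 (rule 41): 011001101000100
Gen 10 (rule 86): 101110101101110
Gen 11 (rule 41): 011001011011000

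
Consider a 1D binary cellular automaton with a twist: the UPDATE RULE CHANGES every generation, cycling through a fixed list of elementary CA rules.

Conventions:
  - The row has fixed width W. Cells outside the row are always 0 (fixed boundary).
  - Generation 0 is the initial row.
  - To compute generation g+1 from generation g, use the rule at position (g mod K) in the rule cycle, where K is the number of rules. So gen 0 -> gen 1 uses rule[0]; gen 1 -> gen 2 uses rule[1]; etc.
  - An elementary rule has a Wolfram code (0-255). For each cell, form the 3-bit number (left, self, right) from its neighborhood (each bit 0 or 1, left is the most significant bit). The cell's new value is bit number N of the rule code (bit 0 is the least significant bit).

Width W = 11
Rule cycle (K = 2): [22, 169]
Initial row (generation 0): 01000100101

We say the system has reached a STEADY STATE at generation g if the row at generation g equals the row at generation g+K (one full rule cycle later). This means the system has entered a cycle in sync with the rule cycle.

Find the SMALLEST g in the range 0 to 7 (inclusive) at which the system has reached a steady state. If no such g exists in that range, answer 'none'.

Gen 0: 01000100101
Gen 1 (rule 22): 11101111101
Gen 2 (rule 169): 11011111010
Gen 3 (rule 22): 00000000011
Gen 4 (rule 169): 11111111010
Gen 5 (rule 22): 00000000011
Gen 6 (rule 169): 11111111010
Gen 7 (rule 22): 00000000011
Gen 8 (rule 169): 11111111010
Gen 9 (rule 22): 00000000011

Answer: 3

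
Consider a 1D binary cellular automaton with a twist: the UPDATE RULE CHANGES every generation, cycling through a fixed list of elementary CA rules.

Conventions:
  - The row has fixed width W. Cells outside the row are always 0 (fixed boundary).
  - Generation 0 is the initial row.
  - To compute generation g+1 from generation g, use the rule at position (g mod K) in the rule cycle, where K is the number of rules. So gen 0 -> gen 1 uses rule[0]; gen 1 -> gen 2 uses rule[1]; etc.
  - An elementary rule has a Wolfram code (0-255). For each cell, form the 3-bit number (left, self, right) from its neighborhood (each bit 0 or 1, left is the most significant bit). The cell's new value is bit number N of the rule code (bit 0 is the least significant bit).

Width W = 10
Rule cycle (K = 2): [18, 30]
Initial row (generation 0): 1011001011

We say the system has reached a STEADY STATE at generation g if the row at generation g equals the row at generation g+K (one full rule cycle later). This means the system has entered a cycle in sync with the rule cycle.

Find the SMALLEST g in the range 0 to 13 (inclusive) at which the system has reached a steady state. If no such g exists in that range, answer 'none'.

Answer: 7

Derivation:
Gen 0: 1011001011
Gen 1 (rule 18): 0000110000
Gen 2 (rule 30): 0001101000
Gen 3 (rule 18): 0010000100
Gen 4 (rule 30): 0111001110
Gen 5 (rule 18): 1000110001
Gen 6 (rule 30): 1101101011
Gen 7 (rule 18): 0000000000
Gen 8 (rule 30): 0000000000
Gen 9 (rule 18): 0000000000
Gen 10 (rule 30): 0000000000
Gen 11 (rule 18): 0000000000
Gen 12 (rule 30): 0000000000
Gen 13 (rule 18): 0000000000
Gen 14 (rule 30): 0000000000
Gen 15 (rule 18): 0000000000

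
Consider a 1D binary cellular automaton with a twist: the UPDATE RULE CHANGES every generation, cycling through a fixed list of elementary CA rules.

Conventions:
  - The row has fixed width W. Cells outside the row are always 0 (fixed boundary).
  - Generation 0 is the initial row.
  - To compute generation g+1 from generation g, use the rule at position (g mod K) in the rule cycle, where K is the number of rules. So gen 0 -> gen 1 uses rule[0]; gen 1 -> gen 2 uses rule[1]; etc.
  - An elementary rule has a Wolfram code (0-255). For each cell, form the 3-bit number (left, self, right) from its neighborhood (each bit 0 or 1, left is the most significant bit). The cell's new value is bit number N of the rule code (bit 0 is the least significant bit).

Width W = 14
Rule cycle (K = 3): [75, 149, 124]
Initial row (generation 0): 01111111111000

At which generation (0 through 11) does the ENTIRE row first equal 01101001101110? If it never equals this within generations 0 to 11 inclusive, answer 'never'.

Gen 0: 01111111111000
Gen 1 (rule 75): 11000000001011
Gen 2 (rule 149): 00111111101000
Gen 3 (rule 124): 00100000111100
Gen 4 (rule 75): 11001111100101
Gen 5 (rule 149): 00100111010101
Gen 6 (rule 124): 00110101111111
Gen 7 (rule 75): 11110001000001
Gen 8 (rule 149): 01101101111101
Gen 9 (rule 124): 01111111000111
Gen 10 (rule 75): 11000001011101
Gen 11 (rule 149): 00111101001001

Answer: never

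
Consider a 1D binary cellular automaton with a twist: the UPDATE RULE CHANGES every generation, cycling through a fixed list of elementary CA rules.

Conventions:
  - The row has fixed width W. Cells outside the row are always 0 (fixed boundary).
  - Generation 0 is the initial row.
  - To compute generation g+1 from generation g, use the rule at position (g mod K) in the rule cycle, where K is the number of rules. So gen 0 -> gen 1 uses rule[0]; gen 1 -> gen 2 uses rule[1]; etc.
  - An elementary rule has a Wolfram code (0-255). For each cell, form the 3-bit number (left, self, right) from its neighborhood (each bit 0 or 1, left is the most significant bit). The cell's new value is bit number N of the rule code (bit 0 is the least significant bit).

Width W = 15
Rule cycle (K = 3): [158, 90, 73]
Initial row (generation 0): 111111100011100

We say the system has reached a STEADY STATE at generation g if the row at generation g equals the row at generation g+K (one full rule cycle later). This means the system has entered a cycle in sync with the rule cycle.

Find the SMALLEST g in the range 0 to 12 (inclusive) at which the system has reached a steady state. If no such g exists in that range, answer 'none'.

Gen 0: 111111100011100
Gen 1 (rule 158): 111111010111010
Gen 2 (rule 90): 100001000101001
Gen 3 (rule 73): 001100010000000
Gen 4 (rule 158): 011010111000000
Gen 5 (rule 90): 111000101100000
Gen 6 (rule 73): 101010001101111
Gen 7 (rule 158): 101011011001110
Gen 8 (rule 90): 000011011111011
Gen 9 (rule 73): 111011010001011
Gen 10 (rule 158): 110010011011010
Gen 11 (rule 90): 111101111011001
Gen 12 (rule 73): 100101001011000
Gen 13 (rule 158): 111101111010100
Gen 14 (rule 90): 100101001000010
Gen 15 (rule 73): 000000000011000

Answer: none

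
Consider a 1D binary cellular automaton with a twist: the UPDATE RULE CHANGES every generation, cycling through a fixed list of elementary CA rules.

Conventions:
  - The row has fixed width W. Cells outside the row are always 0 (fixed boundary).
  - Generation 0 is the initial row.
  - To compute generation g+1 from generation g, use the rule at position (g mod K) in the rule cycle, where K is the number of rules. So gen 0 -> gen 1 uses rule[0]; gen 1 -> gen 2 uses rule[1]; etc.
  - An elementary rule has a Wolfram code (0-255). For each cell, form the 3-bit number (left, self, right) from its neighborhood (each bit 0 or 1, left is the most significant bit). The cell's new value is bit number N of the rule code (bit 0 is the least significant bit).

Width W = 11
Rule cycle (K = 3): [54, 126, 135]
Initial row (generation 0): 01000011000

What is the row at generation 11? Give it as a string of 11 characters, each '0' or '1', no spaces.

Gen 0: 01000011000
Gen 1 (rule 54): 11100100100
Gen 2 (rule 126): 10111111110
Gen 3 (rule 135): 10011111100
Gen 4 (rule 54): 11100000010
Gen 5 (rule 126): 10110000111
Gen 6 (rule 135): 10000111010
Gen 7 (rule 54): 11001000111
Gen 8 (rule 126): 11111101101
Gen 9 (rule 135): 01111000001
Gen 10 (rule 54): 10000100011
Gen 11 (rule 126): 11001110111

Answer: 11001110111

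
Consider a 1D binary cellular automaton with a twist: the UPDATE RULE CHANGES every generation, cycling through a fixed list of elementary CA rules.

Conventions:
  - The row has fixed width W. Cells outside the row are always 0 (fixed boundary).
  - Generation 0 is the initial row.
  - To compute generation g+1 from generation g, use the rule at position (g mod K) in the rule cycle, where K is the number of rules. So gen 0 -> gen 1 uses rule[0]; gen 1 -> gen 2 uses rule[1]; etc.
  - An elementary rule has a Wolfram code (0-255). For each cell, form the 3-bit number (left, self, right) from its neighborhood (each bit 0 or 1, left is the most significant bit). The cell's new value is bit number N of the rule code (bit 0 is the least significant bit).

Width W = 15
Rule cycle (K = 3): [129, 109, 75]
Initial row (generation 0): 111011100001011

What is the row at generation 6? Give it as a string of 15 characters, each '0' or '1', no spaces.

Answer: 000010010010001

Derivation:
Gen 0: 111011100001011
Gen 1 (rule 129): 010001001100000
Gen 2 (rule 109): 010101001101111
Gen 3 (rule 75): 100000011101001
Gen 4 (rule 129): 001111001000000
Gen 5 (rule 109): 101001001011111
Gen 6 (rule 75): 000010010010001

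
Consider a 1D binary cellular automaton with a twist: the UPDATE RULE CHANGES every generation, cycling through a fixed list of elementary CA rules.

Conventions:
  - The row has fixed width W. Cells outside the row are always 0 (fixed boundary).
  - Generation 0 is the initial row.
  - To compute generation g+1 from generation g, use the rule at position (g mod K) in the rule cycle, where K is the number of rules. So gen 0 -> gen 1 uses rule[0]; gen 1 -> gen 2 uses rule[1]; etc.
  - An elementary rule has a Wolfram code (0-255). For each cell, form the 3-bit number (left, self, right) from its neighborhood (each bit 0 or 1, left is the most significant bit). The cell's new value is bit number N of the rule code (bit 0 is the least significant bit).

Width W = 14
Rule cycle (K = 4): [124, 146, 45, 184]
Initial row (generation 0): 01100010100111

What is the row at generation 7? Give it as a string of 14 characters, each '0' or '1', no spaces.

Answer: 01011000000111

Derivation:
Gen 0: 01100010100111
Gen 1 (rule 124): 01110011110101
Gen 2 (rule 146): 10101101100000
Gen 3 (rule 45): 11111011001111
Gen 4 (rule 184): 11110110101110
Gen 5 (rule 124): 10011111111011
Gen 6 (rule 146): 01101111110000
Gen 7 (rule 45): 01011000000111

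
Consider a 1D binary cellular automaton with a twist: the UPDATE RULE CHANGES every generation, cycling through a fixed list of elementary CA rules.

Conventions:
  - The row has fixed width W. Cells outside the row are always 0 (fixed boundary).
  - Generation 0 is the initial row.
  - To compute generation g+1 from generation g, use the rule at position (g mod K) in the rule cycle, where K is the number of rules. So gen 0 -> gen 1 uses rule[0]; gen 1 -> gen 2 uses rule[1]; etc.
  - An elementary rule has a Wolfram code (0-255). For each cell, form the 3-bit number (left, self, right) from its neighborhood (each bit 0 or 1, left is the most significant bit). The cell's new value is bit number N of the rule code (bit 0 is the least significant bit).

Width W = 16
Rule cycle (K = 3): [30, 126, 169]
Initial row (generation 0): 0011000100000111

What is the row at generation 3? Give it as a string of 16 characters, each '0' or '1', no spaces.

Answer: 1111110110111100

Derivation:
Gen 0: 0011000100000111
Gen 1 (rule 30): 0110101110001100
Gen 2 (rule 126): 1111111011011110
Gen 3 (rule 169): 1111110110111100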